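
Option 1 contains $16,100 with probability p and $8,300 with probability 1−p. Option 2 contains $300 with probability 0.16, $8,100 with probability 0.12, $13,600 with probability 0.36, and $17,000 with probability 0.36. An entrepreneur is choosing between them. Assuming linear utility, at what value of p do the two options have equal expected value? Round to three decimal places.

EV(Option 2) = 0.16 × 300 + 0.12 × 8100 + 0.36 × 13600 + 0.36 × 17000 = 48 + 972 + 4896 + 6120 = 12036
p·16100 + (1−p)·8300 = 12036
7800p + 8300 = 12036
p = (12036 − 8300) / 7800

p = 0.479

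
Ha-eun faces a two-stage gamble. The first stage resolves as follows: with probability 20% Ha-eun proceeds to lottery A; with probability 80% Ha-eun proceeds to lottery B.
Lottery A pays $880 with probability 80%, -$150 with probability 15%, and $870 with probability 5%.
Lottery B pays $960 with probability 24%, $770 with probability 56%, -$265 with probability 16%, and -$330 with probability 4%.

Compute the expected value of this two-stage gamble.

$629.80

EV(A) = 0.8 × 880 + 0.15 × (-150) + 0.05 × 870 = 704 − 22.5 + 43.5 = 725
EV(B) = 0.24 × 960 + 0.56 × 770 + 0.16 × (-265) + 0.04 × (-330) = 230.4 + 431.2 − 42.4 − 13.2 = 606
Overall = 0.2 × 725 + 0.8 × 606 = 145 + 484.8 = 629.8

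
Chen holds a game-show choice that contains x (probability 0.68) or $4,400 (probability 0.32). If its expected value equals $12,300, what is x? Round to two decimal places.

0.68·x + 0.32·4400 = 12300
0.68·x = 12300 − 1408 = 10892
x = 10892 / 0.68 = 16017.6471

x = $16,017.65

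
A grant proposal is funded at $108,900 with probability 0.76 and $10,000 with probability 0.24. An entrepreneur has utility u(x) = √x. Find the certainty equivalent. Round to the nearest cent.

$75,515.04

E[u] = 0.76·√108900 + 0.24·√10000 = 0.76·330 + 0.24·100 = 274.8
CE = (274.8)² = 75515.04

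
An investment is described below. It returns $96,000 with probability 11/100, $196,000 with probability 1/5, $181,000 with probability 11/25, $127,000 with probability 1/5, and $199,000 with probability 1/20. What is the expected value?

EV = 11/100 × 96000 + 1/5 × 196000 + 11/25 × 181000 + 1/5 × 127000 + 1/20 × 199000 = 10560 + 39200 + 79640 + 25400 + 9950 = 164750

$164,750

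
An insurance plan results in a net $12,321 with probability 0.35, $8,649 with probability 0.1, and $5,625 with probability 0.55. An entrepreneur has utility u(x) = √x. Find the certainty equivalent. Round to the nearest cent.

$7,992.36

E[u] = 0.35·√12321 + 0.1·√8649 + 0.55·√5625 = 0.35·111 + 0.1·93 + 0.55·75 = 89.4
CE = (89.4)² = 7992.36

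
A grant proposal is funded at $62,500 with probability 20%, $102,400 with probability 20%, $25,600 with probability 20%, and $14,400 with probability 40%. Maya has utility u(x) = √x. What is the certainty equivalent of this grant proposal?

$37,636

E[u] = 0.2·√62500 + 0.2·√102400 + 0.2·√25600 + 0.4·√14400 = 0.2·250 + 0.2·320 + 0.2·160 + 0.4·120 = 194
CE = (194)² = 37636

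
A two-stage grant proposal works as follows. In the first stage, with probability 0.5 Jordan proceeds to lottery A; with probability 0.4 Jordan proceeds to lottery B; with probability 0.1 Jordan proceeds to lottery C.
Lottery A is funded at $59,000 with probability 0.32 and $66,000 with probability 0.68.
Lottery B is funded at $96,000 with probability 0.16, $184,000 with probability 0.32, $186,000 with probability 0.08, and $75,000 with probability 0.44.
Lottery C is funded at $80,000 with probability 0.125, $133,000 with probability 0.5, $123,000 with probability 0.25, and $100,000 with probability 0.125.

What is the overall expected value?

EV(A) = 0.32 × 59000 + 0.68 × 66000 = 18880 + 44880 = 63760
EV(B) = 0.16 × 96000 + 0.32 × 184000 + 0.08 × 186000 + 0.44 × 75000 = 15360 + 58880 + 14880 + 33000 = 122120
EV(C) = 0.125 × 80000 + 0.5 × 133000 + 0.25 × 123000 + 0.125 × 100000 = 10000 + 66500 + 30750 + 12500 = 119750
Overall = 0.5 × 63760 + 0.4 × 122120 + 0.1 × 119750 = 31880 + 48848 + 11975 = 92703

$92,703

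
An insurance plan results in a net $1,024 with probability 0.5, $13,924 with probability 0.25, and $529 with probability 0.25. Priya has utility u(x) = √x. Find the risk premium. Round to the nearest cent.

E[u] = 0.5·√1024 + 0.25·√13924 + 0.25·√529 = 0.5·32 + 0.25·118 + 0.25·23 = 51.25
CE = (51.25)² = 2626.5625
Risk premium = EV − CE = 4125.25 − 2626.5625 = 1498.6875

$1,498.69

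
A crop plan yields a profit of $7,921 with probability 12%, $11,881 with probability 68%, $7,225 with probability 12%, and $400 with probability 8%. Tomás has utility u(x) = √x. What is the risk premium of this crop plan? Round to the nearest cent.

E[u] = 0.12·√7921 + 0.68·√11881 + 0.12·√7225 + 0.08·√400 = 0.12·89 + 0.68·109 + 0.12·85 + 0.08·20 = 96.6
CE = (96.6)² = 9331.56
Risk premium = EV − CE = 9928.6 − 9331.56 = 597.04

$597.04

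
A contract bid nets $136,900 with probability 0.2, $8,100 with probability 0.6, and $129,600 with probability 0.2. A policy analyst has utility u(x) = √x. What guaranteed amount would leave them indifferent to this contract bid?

$40,000

E[u] = 0.2·√136900 + 0.6·√8100 + 0.2·√129600 = 0.2·370 + 0.6·90 + 0.2·360 = 200
CE = (200)² = 40000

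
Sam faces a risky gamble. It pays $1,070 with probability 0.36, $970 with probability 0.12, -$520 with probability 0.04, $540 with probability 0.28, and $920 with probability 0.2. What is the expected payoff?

EV = 0.36 × 1070 + 0.12 × 970 + 0.04 × (-520) + 0.28 × 540 + 0.2 × 920 = 385.2 + 116.4 − 20.8 + 151.2 + 184 = 816

$816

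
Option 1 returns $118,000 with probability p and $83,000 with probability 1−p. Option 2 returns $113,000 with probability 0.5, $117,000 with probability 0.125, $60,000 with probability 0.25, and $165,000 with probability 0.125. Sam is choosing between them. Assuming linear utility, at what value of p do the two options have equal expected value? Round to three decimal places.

p = 0.679

EV(Option 2) = 0.5 × 113000 + 0.125 × 117000 + 0.25 × 60000 + 0.125 × 165000 = 56500 + 14625 + 15000 + 20625 = 106750
p·118000 + (1−p)·83000 = 106750
35000p + 83000 = 106750
p = (106750 − 83000) / 35000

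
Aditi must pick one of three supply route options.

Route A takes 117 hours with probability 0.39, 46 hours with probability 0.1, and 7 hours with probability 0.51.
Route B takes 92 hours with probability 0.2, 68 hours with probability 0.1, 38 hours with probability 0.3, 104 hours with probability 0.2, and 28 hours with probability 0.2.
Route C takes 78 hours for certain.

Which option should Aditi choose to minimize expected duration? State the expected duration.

Route A = 0.39 × 117 + 0.1 × 46 + 0.51 × 7 = 45.63 + 4.6 + 3.57 = 53.8
Route B = 0.2 × 92 + 0.1 × 68 + 0.3 × 38 + 0.2 × 104 + 0.2 × 28 = 18.4 + 6.8 + 11.4 + 20.8 + 5.6 = 63
Route C: 78 (certain)

Route A (53.8 hours)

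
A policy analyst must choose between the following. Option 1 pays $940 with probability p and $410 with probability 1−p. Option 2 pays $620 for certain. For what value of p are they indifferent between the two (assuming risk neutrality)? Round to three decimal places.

p·940 + (1−p)·410 = 620
530p + 410 = 620
p = (620 − 410) / 530

p = 0.396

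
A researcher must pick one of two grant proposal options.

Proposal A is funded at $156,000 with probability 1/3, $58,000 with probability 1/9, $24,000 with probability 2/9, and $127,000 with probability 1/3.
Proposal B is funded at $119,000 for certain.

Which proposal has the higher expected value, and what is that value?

Proposal B ($119,000)

Proposal A = 1/3 × 156000 + 1/9 × 58000 + 2/9 × 24000 + 1/3 × 127000 = 52000 + 6444.4444 + 5333.3333 + 42333.3333 = 106111.1111
Proposal B: 119000 (certain)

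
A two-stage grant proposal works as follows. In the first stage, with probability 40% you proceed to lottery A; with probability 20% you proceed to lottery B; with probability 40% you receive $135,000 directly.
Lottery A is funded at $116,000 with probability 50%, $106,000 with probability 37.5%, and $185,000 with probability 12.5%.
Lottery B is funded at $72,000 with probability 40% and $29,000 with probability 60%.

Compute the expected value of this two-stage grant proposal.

$111,590

EV(A) = 0.5 × 116000 + 0.375 × 106000 + 0.125 × 185000 = 58000 + 39750 + 23125 = 120875
EV(B) = 0.4 × 72000 + 0.6 × 29000 = 28800 + 17400 = 46200
Branch C: 135000 (certain)
Overall = 0.4 × 120875 + 0.2 × 46200 + 0.4 × 135000 = 48350 + 9240 + 54000 = 111590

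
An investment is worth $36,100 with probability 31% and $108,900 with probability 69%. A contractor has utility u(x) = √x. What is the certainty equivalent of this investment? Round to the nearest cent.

E[u] = 0.31·√36100 + 0.69·√108900 = 0.31·190 + 0.69·330 = 286.6
CE = (286.6)² = 82139.56

$82,139.56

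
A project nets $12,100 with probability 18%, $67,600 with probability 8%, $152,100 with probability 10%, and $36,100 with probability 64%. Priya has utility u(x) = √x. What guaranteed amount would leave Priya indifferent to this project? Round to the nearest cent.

E[u] = 0.18·√12100 + 0.08·√67600 + 0.1·√152100 + 0.64·√36100 = 0.18·110 + 0.08·260 + 0.1·390 + 0.64·190 = 201.2
CE = (201.2)² = 40481.44

$40,481.44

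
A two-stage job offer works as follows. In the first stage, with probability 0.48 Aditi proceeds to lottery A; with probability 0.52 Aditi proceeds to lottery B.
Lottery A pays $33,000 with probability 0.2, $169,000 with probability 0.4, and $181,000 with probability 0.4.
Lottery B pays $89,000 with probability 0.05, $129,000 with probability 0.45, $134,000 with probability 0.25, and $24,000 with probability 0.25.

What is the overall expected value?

EV(A) = 0.2 × 33000 + 0.4 × 169000 + 0.4 × 181000 = 6600 + 67600 + 72400 = 146600
EV(B) = 0.05 × 89000 + 0.45 × 129000 + 0.25 × 134000 + 0.25 × 24000 = 4450 + 58050 + 33500 + 6000 = 102000
Overall = 0.48 × 146600 + 0.52 × 102000 = 70368 + 53040 = 123408

$123,408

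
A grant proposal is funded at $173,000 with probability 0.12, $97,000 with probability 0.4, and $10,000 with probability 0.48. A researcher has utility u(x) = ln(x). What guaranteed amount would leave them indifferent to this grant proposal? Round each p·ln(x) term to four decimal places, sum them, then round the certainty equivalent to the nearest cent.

E[u] = 0.12·ln(173000) + 0.4·ln(97000) + 0.48·ln(10000) = 1.4473 + 4.5930 + 4.4210 = 10.4613
CE = e^10.4613 ≈ 34936.94

$34,936.94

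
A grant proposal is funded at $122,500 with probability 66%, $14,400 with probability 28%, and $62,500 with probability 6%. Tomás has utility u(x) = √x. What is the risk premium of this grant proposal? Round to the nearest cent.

$10,455.84

E[u] = 0.66·√122500 + 0.28·√14400 + 0.06·√62500 = 0.66·350 + 0.28·120 + 0.06·250 = 279.6
CE = (279.6)² = 78176.16
Risk premium = EV − CE = 88632 − 78176.16 = 10455.84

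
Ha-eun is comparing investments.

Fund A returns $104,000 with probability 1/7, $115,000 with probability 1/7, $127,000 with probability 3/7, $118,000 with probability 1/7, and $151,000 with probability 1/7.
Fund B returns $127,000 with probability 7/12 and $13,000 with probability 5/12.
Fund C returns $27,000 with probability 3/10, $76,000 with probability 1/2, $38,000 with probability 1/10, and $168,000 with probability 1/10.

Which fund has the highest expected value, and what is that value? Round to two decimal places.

Fund A ($124,142.86)

Fund A = 1/7 × 104000 + 1/7 × 115000 + 3/7 × 127000 + 1/7 × 118000 + 1/7 × 151000 = 14857.1429 + 16428.5714 + 54428.5714 + 16857.1429 + 21571.4286 = 124142.8571
Fund B = 7/12 × 127000 + 5/12 × 13000 = 74083.3333 + 5416.6667 = 79500
Fund C = 3/10 × 27000 + 1/2 × 76000 + 1/10 × 38000 + 1/10 × 168000 = 8100 + 38000 + 3800 + 16800 = 66700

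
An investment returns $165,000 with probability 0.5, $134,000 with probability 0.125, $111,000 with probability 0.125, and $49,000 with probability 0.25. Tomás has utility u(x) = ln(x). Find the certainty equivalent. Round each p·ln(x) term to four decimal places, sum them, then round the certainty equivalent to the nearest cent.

E[u] = 0.5·ln(165000) + 0.125·ln(134000) + 0.125·ln(111000) + 0.25·ln(49000) = 6.0069 + 1.4757 + 1.4522 + 2.6999 = 11.6347
CE = e^11.6347 ≈ 112949.94

$112,949.94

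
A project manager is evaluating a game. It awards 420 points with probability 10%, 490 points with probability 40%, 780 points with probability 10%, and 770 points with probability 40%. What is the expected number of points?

624 points

EV = 0.1 × 420 + 0.4 × 490 + 0.1 × 780 + 0.4 × 770 = 42 + 196 + 78 + 308 = 624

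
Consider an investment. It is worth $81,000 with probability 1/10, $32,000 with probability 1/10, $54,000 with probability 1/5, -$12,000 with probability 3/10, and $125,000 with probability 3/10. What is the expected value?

EV = 1/10 × 81000 + 1/10 × 32000 + 1/5 × 54000 + 3/10 × (-12000) + 3/10 × 125000 = 8100 + 3200 + 10800 − 3600 + 37500 = 56000

$56,000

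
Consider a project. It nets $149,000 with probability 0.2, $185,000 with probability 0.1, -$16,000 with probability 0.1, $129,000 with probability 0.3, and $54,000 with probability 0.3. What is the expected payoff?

$101,600

EV = 0.2 × 149000 + 0.1 × 185000 + 0.1 × (-16000) + 0.3 × 129000 + 0.3 × 54000 = 29800 + 18500 − 1600 + 38700 + 16200 = 101600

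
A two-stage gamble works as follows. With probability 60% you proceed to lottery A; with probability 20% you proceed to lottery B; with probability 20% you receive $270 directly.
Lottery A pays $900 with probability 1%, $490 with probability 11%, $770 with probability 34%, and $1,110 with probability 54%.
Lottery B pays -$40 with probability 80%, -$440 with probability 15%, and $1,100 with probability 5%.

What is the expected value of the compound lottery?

EV(A) = 0.01 × 900 + 0.11 × 490 + 0.34 × 770 + 0.54 × 1110 = 9 + 53.9 + 261.8 + 599.4 = 924.1
EV(B) = 0.8 × (-40) + 0.15 × (-440) + 0.05 × 1100 = -32 − 66 + 55 = -43
Branch C: 270 (certain)
Overall = 0.6 × 924.1 + 0.2 × (-43) + 0.2 × 270 = 554.46 − 8.6 + 54 = 599.86

$599.86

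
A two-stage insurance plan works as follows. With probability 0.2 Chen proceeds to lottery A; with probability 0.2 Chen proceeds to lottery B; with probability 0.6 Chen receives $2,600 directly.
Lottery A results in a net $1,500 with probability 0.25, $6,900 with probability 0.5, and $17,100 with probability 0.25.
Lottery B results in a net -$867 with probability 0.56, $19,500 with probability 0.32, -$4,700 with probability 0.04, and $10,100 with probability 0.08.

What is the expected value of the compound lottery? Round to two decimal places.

EV(A) = 0.25 × 1500 + 0.5 × 6900 + 0.25 × 17100 = 375 + 3450 + 4275 = 8100
EV(B) = 0.56 × (-867) + 0.32 × 19500 + 0.04 × (-4700) + 0.08 × 10100 = -485.52 + 6240 − 188 + 808 = 6374.48
Branch C: 2600 (certain)
Overall = 0.2 × 8100 + 0.2 × 6374.48 + 0.6 × 2600 = 1620 + 1274.896 + 1560 = 4454.896

$4,454.90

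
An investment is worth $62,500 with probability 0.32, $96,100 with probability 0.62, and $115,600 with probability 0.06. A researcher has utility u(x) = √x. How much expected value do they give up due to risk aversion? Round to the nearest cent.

E[u] = 0.32·√62500 + 0.62·√96100 + 0.06·√115600 = 0.32·250 + 0.62·310 + 0.06·340 = 292.6
CE = (292.6)² = 85614.76
Risk premium = EV − CE = 86518 − 85614.76 = 903.24

$903.24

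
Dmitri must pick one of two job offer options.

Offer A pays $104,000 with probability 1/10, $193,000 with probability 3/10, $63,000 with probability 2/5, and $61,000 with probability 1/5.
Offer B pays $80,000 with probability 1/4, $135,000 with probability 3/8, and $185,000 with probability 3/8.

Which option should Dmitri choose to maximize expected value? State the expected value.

Offer B ($140,000)

Offer A = 1/10 × 104000 + 3/10 × 193000 + 2/5 × 63000 + 1/5 × 61000 = 10400 + 57900 + 25200 + 12200 = 105700
Offer B = 1/4 × 80000 + 3/8 × 135000 + 3/8 × 185000 = 20000 + 50625 + 69375 = 140000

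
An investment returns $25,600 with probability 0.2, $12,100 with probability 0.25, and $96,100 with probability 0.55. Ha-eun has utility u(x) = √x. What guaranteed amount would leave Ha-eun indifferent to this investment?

E[u] = 0.2·√25600 + 0.25·√12100 + 0.55·√96100 = 0.2·160 + 0.25·110 + 0.55·310 = 230
CE = (230)² = 52900

$52,900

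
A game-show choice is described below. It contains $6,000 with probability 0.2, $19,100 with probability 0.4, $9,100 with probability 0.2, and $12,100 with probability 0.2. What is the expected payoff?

$13,080

EV = 0.2 × 6000 + 0.4 × 19100 + 0.2 × 9100 + 0.2 × 12100 = 1200 + 7640 + 1820 + 2420 = 13080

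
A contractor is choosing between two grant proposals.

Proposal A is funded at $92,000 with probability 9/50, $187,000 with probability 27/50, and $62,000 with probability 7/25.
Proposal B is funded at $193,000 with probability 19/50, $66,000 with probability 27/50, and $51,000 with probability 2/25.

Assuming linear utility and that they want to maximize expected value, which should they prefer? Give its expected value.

Proposal A = 9/50 × 92000 + 27/50 × 187000 + 7/25 × 62000 = 16560 + 100980 + 17360 = 134900
Proposal B = 19/50 × 193000 + 27/50 × 66000 + 2/25 × 51000 = 73340 + 35640 + 4080 = 113060

Proposal A ($134,900)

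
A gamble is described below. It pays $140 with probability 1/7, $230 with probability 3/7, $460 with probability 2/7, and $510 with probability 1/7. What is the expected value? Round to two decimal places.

EV = 1/7 × 140 + 3/7 × 230 + 2/7 × 460 + 1/7 × 510 = 20 + 98.5714 + 131.4286 + 72.8571 = 322.8571

$322.86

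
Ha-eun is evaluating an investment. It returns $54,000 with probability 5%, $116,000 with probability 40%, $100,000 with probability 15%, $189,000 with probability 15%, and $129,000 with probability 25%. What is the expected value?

$124,700

EV = 0.05 × 54000 + 0.4 × 116000 + 0.15 × 100000 + 0.15 × 189000 + 0.25 × 129000 = 2700 + 46400 + 15000 + 28350 + 32250 = 124700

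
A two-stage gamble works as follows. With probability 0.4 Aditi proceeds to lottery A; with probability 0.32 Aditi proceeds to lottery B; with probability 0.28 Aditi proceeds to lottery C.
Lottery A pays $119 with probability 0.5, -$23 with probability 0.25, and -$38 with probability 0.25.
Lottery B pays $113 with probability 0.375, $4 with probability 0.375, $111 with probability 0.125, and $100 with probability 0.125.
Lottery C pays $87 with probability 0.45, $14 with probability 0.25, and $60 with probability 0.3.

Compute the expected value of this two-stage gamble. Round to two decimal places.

$57.16

EV(A) = 0.5 × 119 + 0.25 × (-23) + 0.25 × (-38) = 59.5 − 5.75 − 9.5 = 44.25
EV(B) = 0.375 × 113 + 0.375 × 4 + 0.125 × 111 + 0.125 × 100 = 42.375 + 1.5 + 13.875 + 12.5 = 70.25
EV(C) = 0.45 × 87 + 0.25 × 14 + 0.3 × 60 = 39.15 + 3.5 + 18 = 60.65
Overall = 0.4 × 44.25 + 0.32 × 70.25 + 0.28 × 60.65 = 17.7 + 22.48 + 16.982 = 57.162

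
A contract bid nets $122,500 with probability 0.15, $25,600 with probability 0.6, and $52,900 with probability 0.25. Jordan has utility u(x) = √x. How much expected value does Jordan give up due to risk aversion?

$4,524

E[u] = 0.15·√122500 + 0.6·√25600 + 0.25·√52900 = 0.15·350 + 0.6·160 + 0.25·230 = 206
CE = (206)² = 42436
Risk premium = EV − CE = 46960 − 42436 = 4524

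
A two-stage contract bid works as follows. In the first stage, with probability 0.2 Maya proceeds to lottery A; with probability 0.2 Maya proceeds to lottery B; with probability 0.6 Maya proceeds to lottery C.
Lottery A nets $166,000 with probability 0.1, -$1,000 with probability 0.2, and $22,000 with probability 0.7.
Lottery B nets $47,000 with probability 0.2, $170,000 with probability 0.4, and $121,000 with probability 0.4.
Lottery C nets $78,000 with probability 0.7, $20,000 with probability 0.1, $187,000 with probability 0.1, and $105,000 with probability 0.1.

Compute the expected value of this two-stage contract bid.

$83,000

EV(A) = 0.1 × 166000 + 0.2 × (-1000) + 0.7 × 22000 = 16600 − 200 + 15400 = 31800
EV(B) = 0.2 × 47000 + 0.4 × 170000 + 0.4 × 121000 = 9400 + 68000 + 48400 = 125800
EV(C) = 0.7 × 78000 + 0.1 × 20000 + 0.1 × 187000 + 0.1 × 105000 = 54600 + 2000 + 18700 + 10500 = 85800
Overall = 0.2 × 31800 + 0.2 × 125800 + 0.6 × 85800 = 6360 + 25160 + 51480 = 83000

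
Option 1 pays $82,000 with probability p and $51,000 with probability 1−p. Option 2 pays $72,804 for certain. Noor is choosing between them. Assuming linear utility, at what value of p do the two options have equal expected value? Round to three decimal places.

p = 0.703

p·82000 + (1−p)·51000 = 72804
31000p + 51000 = 72804
p = (72804 − 51000) / 31000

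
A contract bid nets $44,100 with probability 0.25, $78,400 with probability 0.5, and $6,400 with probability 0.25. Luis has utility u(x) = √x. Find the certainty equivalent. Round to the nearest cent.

E[u] = 0.25·√44100 + 0.5·√78400 + 0.25·√6400 = 0.25·210 + 0.5·280 + 0.25·80 = 212.5
CE = (212.5)² = 45156.25

$45,156.25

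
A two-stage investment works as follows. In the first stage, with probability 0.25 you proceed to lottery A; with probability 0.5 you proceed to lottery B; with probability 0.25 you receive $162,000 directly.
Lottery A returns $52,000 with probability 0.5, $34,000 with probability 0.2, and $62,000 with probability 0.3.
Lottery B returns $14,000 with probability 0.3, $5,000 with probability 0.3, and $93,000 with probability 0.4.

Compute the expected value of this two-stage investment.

EV(A) = 0.5 × 52000 + 0.2 × 34000 + 0.3 × 62000 = 26000 + 6800 + 18600 = 51400
EV(B) = 0.3 × 14000 + 0.3 × 5000 + 0.4 × 93000 = 4200 + 1500 + 37200 = 42900
Branch C: 162000 (certain)
Overall = 0.25 × 51400 + 0.5 × 42900 + 0.25 × 162000 = 12850 + 21450 + 40500 = 74800

$74,800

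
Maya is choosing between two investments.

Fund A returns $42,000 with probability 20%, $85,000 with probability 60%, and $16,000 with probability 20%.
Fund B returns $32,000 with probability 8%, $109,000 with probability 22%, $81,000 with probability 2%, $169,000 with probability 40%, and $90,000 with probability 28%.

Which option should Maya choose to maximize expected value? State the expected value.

Fund A = 0.2 × 42000 + 0.6 × 85000 + 0.2 × 16000 = 8400 + 51000 + 3200 = 62600
Fund B = 0.08 × 32000 + 0.22 × 109000 + 0.02 × 81000 + 0.4 × 169000 + 0.28 × 90000 = 2560 + 23980 + 1620 + 67600 + 25200 = 120960

Fund B ($120,960)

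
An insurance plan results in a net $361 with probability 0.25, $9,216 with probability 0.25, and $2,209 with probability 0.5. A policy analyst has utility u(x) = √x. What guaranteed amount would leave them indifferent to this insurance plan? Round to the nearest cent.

E[u] = 0.25·√361 + 0.25·√9216 + 0.5·√2209 = 0.25·19 + 0.25·96 + 0.5·47 = 52.25
CE = (52.25)² = 2730.0625

$2,730.06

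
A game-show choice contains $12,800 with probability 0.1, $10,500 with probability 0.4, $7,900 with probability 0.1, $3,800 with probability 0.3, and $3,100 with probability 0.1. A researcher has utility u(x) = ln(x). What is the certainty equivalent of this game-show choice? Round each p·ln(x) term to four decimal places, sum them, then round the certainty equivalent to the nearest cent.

E[u] = 0.1·ln(12800) + 0.4·ln(10500) + 0.1·ln(7900) + 0.3·ln(3800) + 0.1·ln(3100) = 0.9457 + 3.7037 + 0.8975 + 2.4728 + 0.8039 = 8.8236
CE = e^8.8236 ≈ 6792.67

$6,792.67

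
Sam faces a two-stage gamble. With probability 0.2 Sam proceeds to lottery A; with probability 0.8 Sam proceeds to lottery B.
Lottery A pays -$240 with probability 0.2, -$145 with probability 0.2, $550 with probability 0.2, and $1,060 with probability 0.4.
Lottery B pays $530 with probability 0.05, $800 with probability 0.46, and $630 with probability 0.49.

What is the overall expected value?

EV(A) = 0.2 × (-240) + 0.2 × (-145) + 0.2 × 550 + 0.4 × 1060 = -48 − 29 + 110 + 424 = 457
EV(B) = 0.05 × 530 + 0.46 × 800 + 0.49 × 630 = 26.5 + 368 + 308.7 = 703.2
Overall = 0.2 × 457 + 0.8 × 703.2 = 91.4 + 562.56 = 653.96

$653.96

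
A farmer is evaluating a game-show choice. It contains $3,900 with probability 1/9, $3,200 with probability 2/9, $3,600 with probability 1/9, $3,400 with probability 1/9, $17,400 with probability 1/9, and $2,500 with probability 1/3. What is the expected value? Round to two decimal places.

EV = 1/9 × 3900 + 2/9 × 3200 + 1/9 × 3600 + 1/9 × 3400 + 1/9 × 17400 + 1/3 × 2500 = 433.3333 + 711.1111 + 400 + 377.7778 + 1933.3333 + 833.3333 = 4688.8889

$4,688.89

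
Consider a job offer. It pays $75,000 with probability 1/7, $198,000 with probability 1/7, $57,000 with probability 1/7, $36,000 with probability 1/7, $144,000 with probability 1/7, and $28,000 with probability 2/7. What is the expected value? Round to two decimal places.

$80,857.14

EV = 1/7 × 75000 + 1/7 × 198000 + 1/7 × 57000 + 1/7 × 36000 + 1/7 × 144000 + 2/7 × 28000 = 10714.2857 + 28285.7143 + 8142.8571 + 5142.8571 + 20571.4286 + 8000 = 80857.1429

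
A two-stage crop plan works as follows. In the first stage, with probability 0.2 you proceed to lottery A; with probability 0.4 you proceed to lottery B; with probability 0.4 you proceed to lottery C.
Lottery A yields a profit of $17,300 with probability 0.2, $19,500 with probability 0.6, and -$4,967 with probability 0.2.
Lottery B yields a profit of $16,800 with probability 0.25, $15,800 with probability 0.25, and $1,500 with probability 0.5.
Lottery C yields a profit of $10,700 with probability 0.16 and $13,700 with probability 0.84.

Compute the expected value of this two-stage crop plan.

EV(A) = 0.2 × 17300 + 0.6 × 19500 + 0.2 × (-4967) = 3460 + 11700 − 993.4 = 14166.6
EV(B) = 0.25 × 16800 + 0.25 × 15800 + 0.5 × 1500 = 4200 + 3950 + 750 = 8900
EV(C) = 0.16 × 10700 + 0.84 × 13700 = 1712 + 11508 = 13220
Overall = 0.2 × 14166.6 + 0.4 × 8900 + 0.4 × 13220 = 2833.32 + 3560 + 5288 = 11681.32

$11,681.32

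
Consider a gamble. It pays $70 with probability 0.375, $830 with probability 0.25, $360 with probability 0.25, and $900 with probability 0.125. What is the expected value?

EV = 0.375 × 70 + 0.25 × 830 + 0.25 × 360 + 0.125 × 900 = 26.25 + 207.5 + 90 + 112.5 = 436.25

$436.25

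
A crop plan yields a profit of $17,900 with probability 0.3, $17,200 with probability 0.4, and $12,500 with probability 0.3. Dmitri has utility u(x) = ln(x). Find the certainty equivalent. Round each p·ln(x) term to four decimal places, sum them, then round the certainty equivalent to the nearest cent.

$15,817.94

E[u] = 0.3·ln(17900) + 0.4·ln(17200) + 0.3·ln(12500) = 2.9378 + 3.9011 + 2.8300 = 9.6689
CE = e^9.6689 ≈ 15817.94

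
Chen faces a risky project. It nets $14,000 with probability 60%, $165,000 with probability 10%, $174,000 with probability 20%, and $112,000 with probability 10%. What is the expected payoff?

EV = 0.6 × 14000 + 0.1 × 165000 + 0.2 × 174000 + 0.1 × 112000 = 8400 + 16500 + 34800 + 11200 = 70900

$70,900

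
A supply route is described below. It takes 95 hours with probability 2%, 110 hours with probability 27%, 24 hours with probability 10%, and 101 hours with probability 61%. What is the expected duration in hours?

95.61 hours

EV = 0.02 × 95 + 0.27 × 110 + 0.1 × 24 + 0.61 × 101 = 1.9 + 29.7 + 2.4 + 61.61 = 95.61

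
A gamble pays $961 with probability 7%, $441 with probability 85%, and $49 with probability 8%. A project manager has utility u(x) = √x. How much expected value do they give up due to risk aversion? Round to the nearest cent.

E[u] = 0.07·√961 + 0.85·√441 + 0.08·√49 = 0.07·31 + 0.85·21 + 0.08·7 = 20.58
CE = (20.58)² = 423.5364
Risk premium = EV − CE = 446.04 − 423.5364 = 22.5036

$22.50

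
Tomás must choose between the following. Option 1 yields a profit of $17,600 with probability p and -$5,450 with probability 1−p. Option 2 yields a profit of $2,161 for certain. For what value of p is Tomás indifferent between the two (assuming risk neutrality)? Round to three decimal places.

p = 0.330

p·17600 + (1−p)·(-5450) = 2161
23050p − 5450 = 2161
p = (2161 + 5450) / 23050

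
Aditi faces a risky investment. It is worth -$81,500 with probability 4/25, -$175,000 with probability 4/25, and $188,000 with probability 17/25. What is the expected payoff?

$86,800

EV = 4/25 × (-81500) + 4/25 × (-175000) + 17/25 × 188000 = -13040 − 28000 + 127840 = 86800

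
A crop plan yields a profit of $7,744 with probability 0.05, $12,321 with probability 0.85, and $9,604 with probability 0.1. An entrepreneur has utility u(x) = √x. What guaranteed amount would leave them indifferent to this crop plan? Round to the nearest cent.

E[u] = 0.05·√7744 + 0.85·√12321 + 0.1·√9604 = 0.05·88 + 0.85·111 + 0.1·98 = 108.55
CE = (108.55)² = 11783.1025

$11,783.10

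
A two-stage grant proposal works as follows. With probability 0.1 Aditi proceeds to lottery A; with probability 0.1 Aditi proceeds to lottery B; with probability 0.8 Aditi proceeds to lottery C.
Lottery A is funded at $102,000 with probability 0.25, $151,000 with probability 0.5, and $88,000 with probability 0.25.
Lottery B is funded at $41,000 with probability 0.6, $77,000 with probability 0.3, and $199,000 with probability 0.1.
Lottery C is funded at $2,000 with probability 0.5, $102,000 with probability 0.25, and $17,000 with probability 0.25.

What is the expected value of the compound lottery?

EV(A) = 0.25 × 102000 + 0.5 × 151000 + 0.25 × 88000 = 25500 + 75500 + 22000 = 123000
EV(B) = 0.6 × 41000 + 0.3 × 77000 + 0.1 × 199000 = 24600 + 23100 + 19900 = 67600
EV(C) = 0.5 × 2000 + 0.25 × 102000 + 0.25 × 17000 = 1000 + 25500 + 4250 = 30750
Overall = 0.1 × 123000 + 0.1 × 67600 + 0.8 × 30750 = 12300 + 6760 + 24600 = 43660

$43,660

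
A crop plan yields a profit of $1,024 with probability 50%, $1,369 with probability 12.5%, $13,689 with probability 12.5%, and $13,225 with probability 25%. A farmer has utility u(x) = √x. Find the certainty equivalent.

E[u] = 0.5·√1024 + 0.125·√1369 + 0.125·√13689 + 0.25·√13225 = 0.5·32 + 0.125·37 + 0.125·117 + 0.25·115 = 64
CE = (64)² = 4096

$4,096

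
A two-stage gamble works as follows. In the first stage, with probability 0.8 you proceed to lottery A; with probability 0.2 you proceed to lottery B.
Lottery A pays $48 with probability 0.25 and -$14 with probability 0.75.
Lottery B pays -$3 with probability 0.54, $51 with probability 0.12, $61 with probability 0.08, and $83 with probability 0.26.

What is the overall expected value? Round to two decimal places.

$7.39

EV(A) = 0.25 × 48 + 0.75 × (-14) = 12 − 10.5 = 1.5
EV(B) = 0.54 × (-3) + 0.12 × 51 + 0.08 × 61 + 0.26 × 83 = -1.62 + 6.12 + 4.88 + 21.58 = 30.96
Overall = 0.8 × 1.5 + 0.2 × 30.96 = 1.2 + 6.192 = 7.392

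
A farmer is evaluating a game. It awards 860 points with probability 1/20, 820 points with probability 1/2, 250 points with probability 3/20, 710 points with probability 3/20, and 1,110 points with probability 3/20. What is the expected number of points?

763.5 points

EV = 1/20 × 860 + 1/2 × 820 + 3/20 × 250 + 3/20 × 710 + 3/20 × 1110 = 43 + 410 + 37.5 + 106.5 + 166.5 = 763.5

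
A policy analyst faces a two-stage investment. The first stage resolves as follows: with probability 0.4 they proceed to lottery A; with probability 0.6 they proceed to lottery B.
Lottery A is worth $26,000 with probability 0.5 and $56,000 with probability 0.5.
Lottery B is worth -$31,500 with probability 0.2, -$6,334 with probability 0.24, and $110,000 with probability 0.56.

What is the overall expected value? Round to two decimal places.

EV(A) = 0.5 × 26000 + 0.5 × 56000 = 13000 + 28000 = 41000
EV(B) = 0.2 × (-31500) + 0.24 × (-6334) + 0.56 × 110000 = -6300 − 1520.16 + 61600 = 53779.84
Overall = 0.4 × 41000 + 0.6 × 53779.84 = 16400 + 32267.904 = 48667.904

$48,667.90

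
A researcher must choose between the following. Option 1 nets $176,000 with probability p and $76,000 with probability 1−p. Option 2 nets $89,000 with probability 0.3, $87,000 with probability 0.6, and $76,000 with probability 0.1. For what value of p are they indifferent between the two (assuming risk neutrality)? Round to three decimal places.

p = 0.105

EV(Option 2) = 0.3 × 89000 + 0.6 × 87000 + 0.1 × 76000 = 26700 + 52200 + 7600 = 86500
p·176000 + (1−p)·76000 = 86500
100000p + 76000 = 86500
p = (86500 − 76000) / 100000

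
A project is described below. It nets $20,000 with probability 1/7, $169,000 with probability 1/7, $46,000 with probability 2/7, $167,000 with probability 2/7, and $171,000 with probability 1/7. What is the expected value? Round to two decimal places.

$112,285.71

EV = 1/7 × 20000 + 1/7 × 169000 + 2/7 × 46000 + 2/7 × 167000 + 1/7 × 171000 = 2857.1429 + 24142.8571 + 13142.8571 + 47714.2857 + 24428.5714 = 112285.7143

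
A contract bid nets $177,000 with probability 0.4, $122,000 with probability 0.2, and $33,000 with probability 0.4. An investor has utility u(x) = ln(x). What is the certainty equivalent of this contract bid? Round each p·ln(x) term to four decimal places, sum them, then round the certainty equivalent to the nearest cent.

$83,926.78

E[u] = 0.4·ln(177000) + 0.2·ln(122000) + 0.4·ln(33000) = 4.8336 + 2.3424 + 4.1617 = 11.3377
CE = e^11.3377 ≈ 83926.78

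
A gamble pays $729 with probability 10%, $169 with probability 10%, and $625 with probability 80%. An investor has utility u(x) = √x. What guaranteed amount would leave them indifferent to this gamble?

E[u] = 0.1·√729 + 0.1·√169 + 0.8·√625 = 0.1·27 + 0.1·13 + 0.8·25 = 24
CE = (24)² = 576

$576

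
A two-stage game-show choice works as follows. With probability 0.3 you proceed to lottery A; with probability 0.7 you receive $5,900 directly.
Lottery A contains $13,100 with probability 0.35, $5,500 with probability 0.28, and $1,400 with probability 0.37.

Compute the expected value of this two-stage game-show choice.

EV(A) = 0.35 × 13100 + 0.28 × 5500 + 0.37 × 1400 = 4585 + 1540 + 518 = 6643
Branch B: 5900 (certain)
Overall = 0.3 × 6643 + 0.7 × 5900 = 1992.9 + 4130 = 6122.9

$6,122.90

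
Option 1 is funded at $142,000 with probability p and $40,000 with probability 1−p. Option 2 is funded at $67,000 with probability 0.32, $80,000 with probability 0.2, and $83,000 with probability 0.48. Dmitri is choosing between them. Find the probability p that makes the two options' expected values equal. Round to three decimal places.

EV(Option 2) = 0.32 × 67000 + 0.2 × 80000 + 0.48 × 83000 = 21440 + 16000 + 39840 = 77280
p·142000 + (1−p)·40000 = 77280
102000p + 40000 = 77280
p = (77280 − 40000) / 102000

p = 0.365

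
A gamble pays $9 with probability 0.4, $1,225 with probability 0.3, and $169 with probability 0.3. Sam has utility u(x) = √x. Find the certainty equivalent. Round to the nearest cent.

$243.36

E[u] = 0.4·√9 + 0.3·√1225 + 0.3·√169 = 0.4·3 + 0.3·35 + 0.3·13 = 15.6
CE = (15.6)² = 243.36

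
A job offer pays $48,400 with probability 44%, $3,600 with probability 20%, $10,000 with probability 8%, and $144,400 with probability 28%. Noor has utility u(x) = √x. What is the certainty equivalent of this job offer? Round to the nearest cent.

$49,818.24

E[u] = 0.44·√48400 + 0.2·√3600 + 0.08·√10000 + 0.28·√144400 = 0.44·220 + 0.2·60 + 0.08·100 + 0.28·380 = 223.2
CE = (223.2)² = 49818.24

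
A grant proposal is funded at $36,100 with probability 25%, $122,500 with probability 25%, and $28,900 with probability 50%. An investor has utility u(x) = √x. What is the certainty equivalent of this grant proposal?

$48,400

E[u] = 0.25·√36100 + 0.25·√122500 + 0.5·√28900 = 0.25·190 + 0.25·350 + 0.5·170 = 220
CE = (220)² = 48400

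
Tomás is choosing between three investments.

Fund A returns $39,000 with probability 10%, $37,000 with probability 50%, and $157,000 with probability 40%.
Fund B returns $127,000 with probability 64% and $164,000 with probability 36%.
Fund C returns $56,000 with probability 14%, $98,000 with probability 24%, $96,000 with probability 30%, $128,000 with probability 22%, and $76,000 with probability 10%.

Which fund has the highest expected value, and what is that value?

Fund B ($140,320)

Fund A = 0.1 × 39000 + 0.5 × 37000 + 0.4 × 157000 = 3900 + 18500 + 62800 = 85200
Fund B = 0.64 × 127000 + 0.36 × 164000 = 81280 + 59040 = 140320
Fund C = 0.14 × 56000 + 0.24 × 98000 + 0.3 × 96000 + 0.22 × 128000 + 0.1 × 76000 = 7840 + 23520 + 28800 + 28160 + 7600 = 95920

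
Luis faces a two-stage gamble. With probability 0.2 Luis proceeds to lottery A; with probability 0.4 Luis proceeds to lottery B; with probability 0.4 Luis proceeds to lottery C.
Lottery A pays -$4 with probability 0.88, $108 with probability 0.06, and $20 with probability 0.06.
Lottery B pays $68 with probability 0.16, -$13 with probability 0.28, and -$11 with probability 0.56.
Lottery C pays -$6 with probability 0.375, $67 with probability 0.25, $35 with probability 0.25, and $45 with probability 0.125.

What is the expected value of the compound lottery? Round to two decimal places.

$12.81

EV(A) = 0.88 × (-4) + 0.06 × 108 + 0.06 × 20 = -3.52 + 6.48 + 1.2 = 4.16
EV(B) = 0.16 × 68 + 0.28 × (-13) + 0.56 × (-11) = 10.88 − 3.64 − 6.16 = 1.08
EV(C) = 0.375 × (-6) + 0.25 × 67 + 0.25 × 35 + 0.125 × 45 = -2.25 + 16.75 + 8.75 + 5.625 = 28.875
Overall = 0.2 × 4.16 + 0.4 × 1.08 + 0.4 × 28.875 = 0.832 + 0.432 + 11.55 = 12.814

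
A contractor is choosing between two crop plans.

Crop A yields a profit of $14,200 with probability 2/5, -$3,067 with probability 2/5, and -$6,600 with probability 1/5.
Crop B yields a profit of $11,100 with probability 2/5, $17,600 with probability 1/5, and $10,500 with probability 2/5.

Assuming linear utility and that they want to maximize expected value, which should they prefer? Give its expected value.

Crop B ($12,160)

Crop A = 2/5 × 14200 + 2/5 × (-3067) + 1/5 × (-6600) = 5680 − 1226.8 − 1320 = 3133.2
Crop B = 2/5 × 11100 + 1/5 × 17600 + 2/5 × 10500 = 4440 + 3520 + 4200 = 12160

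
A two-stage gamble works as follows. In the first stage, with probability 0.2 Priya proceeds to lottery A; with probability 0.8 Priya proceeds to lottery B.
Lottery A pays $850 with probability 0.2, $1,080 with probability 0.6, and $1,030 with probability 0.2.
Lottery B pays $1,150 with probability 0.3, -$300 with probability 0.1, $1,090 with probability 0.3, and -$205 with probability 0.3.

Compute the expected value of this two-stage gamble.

EV(A) = 0.2 × 850 + 0.6 × 1080 + 0.2 × 1030 = 170 + 648 + 206 = 1024
EV(B) = 0.3 × 1150 + 0.1 × (-300) + 0.3 × 1090 + 0.3 × (-205) = 345 − 30 + 327 − 61.5 = 580.5
Overall = 0.2 × 1024 + 0.8 × 580.5 = 204.8 + 464.4 = 669.2

$669.20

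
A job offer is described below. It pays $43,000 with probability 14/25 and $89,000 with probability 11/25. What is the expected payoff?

EV = 14/25 × 43000 + 11/25 × 89000 = 24080 + 39160 = 63240

$63,240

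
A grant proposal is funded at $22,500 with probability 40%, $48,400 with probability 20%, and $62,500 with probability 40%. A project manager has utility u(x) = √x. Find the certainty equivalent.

E[u] = 0.4·√22500 + 0.2·√48400 + 0.4·√62500 = 0.4·150 + 0.2·220 + 0.4·250 = 204
CE = (204)² = 41616

$41,616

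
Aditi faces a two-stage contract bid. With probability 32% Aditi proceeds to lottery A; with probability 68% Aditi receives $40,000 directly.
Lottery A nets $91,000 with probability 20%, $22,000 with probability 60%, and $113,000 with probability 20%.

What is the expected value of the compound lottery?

$44,480

EV(A) = 0.2 × 91000 + 0.6 × 22000 + 0.2 × 113000 = 18200 + 13200 + 22600 = 54000
Branch B: 40000 (certain)
Overall = 0.32 × 54000 + 0.68 × 40000 = 17280 + 27200 = 44480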